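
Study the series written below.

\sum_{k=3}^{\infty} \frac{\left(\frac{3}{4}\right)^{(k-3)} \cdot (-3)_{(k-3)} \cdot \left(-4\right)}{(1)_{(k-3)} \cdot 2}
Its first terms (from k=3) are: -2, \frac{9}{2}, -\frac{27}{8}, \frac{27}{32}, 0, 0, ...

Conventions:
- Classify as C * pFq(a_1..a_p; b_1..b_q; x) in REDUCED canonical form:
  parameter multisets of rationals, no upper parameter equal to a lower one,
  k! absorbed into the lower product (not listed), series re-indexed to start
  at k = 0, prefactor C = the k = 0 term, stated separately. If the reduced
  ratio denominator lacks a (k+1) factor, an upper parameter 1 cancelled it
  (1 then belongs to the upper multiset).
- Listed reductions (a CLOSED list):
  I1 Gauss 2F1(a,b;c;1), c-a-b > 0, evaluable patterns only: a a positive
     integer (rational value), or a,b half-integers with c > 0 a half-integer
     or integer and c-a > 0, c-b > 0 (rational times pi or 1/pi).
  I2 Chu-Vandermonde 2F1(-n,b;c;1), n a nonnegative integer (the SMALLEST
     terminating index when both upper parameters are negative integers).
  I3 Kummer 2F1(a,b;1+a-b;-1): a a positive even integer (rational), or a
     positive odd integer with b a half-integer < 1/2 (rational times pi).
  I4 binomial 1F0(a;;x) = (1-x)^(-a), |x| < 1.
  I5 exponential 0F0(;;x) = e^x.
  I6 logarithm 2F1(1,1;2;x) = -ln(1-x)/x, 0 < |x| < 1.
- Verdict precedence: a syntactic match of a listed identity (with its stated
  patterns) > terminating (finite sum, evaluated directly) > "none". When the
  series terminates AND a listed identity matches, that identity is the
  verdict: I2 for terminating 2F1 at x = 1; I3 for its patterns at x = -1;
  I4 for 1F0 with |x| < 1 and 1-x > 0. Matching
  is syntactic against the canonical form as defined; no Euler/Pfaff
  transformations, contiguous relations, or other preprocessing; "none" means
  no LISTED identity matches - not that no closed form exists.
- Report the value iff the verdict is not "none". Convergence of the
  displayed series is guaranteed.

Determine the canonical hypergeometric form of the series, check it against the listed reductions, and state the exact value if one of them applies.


Prefactor -2, argument \frac{3}{4}: 1F0 with upper {-3} over lower {-}. Verdict (x = \frac{3}{4}): the I4 binomial reduction applies (the 1F0 binomial series: exponent 3, x = \frac{3}{4}). Exact value: -\frac{1}{32}.

Key step: x = \frac{3}{4} and (1)_k (C = -2, x = 3/4) is k! itself.
Term ratio: r(k) = \frac{3}{4} * (k-3) / [(k+1)] - rational; roots negated = parameters, x = \frac{3}{4}, C = -2.


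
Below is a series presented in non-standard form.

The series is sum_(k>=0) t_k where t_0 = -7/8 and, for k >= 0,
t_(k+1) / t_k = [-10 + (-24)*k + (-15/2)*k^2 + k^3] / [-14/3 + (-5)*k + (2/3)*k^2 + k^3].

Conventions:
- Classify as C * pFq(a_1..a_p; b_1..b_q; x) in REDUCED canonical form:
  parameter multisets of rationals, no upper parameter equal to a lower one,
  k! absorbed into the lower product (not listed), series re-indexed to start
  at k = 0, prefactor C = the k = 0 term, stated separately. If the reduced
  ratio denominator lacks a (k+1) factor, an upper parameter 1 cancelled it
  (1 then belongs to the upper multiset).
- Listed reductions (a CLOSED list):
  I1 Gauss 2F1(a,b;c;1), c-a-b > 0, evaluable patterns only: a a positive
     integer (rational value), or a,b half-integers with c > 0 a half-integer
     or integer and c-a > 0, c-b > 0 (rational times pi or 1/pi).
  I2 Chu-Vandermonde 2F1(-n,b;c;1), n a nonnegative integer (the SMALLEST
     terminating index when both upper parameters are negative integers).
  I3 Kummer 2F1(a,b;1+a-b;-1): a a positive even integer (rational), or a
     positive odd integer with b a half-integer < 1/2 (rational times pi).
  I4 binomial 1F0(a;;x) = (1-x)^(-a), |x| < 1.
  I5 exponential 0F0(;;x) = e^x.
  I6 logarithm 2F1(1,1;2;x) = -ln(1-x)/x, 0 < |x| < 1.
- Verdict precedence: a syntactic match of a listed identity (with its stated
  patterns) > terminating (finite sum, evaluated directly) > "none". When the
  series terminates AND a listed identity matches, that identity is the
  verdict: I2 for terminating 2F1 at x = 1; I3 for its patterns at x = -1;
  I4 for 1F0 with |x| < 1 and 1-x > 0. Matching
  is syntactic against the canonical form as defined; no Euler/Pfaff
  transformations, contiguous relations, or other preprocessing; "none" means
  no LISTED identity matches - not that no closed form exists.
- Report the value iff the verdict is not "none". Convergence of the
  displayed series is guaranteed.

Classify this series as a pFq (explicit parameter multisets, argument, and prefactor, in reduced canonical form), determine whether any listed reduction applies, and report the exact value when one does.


x = 1 here; the reduced form reads 2F1, upper {-10, 1/2}, lower {-7/3}, C = -7/8. Verdict: Chu-Vandermonde (I2) fires (terminating 2F1 at x = 1 with n = 10, b = 1/2, c = -7/3). Value: -1416545/4194304.

Key step: t_0 being -7/8, the parameter 2 appears in both the upper and lower lists and cancels.
Adjacent-term ratio: r(k) = 1 * (k-10) (k+1/2) / [(k-7/3) (k+1)] ; factor over Q: parameters, x = 1, and C = -7/8.


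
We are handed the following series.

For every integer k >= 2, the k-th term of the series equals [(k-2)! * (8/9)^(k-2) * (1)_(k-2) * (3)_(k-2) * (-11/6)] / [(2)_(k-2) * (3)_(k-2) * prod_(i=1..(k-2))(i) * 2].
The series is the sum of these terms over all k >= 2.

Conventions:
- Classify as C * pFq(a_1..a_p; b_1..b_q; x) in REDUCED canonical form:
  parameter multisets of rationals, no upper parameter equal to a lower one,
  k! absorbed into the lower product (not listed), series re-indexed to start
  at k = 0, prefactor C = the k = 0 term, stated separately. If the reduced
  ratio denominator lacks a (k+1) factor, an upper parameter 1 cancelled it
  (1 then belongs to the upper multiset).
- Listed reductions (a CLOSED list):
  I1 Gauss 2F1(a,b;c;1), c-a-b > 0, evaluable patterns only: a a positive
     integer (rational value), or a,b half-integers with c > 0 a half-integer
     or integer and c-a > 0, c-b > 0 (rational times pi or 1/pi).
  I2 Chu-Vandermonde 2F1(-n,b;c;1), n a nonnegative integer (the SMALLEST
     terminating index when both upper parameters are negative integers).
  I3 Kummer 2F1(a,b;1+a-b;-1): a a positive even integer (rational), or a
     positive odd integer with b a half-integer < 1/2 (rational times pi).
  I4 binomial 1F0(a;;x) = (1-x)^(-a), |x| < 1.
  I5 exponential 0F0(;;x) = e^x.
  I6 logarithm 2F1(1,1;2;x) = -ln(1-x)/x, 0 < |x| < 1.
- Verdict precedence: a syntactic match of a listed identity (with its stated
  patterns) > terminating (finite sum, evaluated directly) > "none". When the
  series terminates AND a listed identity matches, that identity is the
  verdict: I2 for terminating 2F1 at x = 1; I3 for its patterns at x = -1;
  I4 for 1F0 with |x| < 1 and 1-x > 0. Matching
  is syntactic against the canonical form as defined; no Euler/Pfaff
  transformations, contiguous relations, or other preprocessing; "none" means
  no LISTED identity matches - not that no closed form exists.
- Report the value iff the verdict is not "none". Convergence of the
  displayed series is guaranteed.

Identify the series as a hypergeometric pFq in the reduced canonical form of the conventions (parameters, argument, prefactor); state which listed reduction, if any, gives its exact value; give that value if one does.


Structural cue: from the first term -11/12: the product of the first k integers (prefactor -11/12) is k!.
Adjacent-term ratio: r(k) = (8/9) * (k+1) (k+1) / [(k+2) (k+1)] - poly over poly, x = (8/9) from leading terms; C = -11/12 at k = 0.

With C = -11/12: the canonical form is 2F1(1, 1; 2; 8/9). Verdict at x = 8/9: the logarithmic series (I6) matches (the logarithm: parameters (1,1;2), x = 8/9). Value: (33/32) * ln(1/9).


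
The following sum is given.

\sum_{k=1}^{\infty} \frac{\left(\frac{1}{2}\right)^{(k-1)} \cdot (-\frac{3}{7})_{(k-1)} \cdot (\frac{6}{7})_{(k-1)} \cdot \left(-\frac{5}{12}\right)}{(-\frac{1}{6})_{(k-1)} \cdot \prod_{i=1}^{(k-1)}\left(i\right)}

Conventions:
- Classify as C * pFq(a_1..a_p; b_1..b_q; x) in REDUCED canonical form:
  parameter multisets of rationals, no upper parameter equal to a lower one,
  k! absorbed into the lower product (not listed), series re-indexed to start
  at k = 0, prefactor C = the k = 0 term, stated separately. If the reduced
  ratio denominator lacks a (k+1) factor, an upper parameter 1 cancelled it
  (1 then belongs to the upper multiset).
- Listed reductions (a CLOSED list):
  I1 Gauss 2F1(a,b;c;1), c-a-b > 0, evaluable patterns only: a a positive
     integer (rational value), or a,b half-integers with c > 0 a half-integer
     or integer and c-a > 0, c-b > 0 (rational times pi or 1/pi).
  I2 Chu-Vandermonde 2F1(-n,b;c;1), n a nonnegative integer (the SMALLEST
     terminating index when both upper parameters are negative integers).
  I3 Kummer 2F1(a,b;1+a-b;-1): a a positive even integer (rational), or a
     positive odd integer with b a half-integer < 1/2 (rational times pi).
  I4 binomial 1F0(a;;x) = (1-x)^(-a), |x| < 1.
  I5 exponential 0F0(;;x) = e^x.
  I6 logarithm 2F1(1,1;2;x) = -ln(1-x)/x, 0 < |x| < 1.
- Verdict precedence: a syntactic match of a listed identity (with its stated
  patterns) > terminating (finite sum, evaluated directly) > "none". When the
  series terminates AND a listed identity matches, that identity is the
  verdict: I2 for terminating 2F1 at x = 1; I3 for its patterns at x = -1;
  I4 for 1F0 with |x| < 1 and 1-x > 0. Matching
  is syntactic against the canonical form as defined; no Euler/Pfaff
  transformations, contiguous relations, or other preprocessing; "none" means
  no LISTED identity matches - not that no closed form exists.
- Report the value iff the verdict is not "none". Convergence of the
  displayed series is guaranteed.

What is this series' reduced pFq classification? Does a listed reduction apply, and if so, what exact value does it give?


Prefactor -\frac{5}{12}, argument \frac{1}{2}: 2F1 with upper {-\frac{3}{7}, \frac{6}{7}} over lower {-\frac{1}{6}}. Verdict: none. No listed pattern accepts 2F1(-\frac{3}{7}, \frac{6}{7}; -\frac{1}{6}; \frac{1}{2}).

First insight: t_0 being -\frac{5}{12}, the product of the first k integers (C = -5/12, x = 1/2) is k!.
Step ratio: r(k) = \frac{1}{2} * (k-\frac{3}{7}) (k+\frac{6}{7}) / [(k-\frac{1}{6}) (k+1)] - rational; roots negated = parameters, x = \frac{1}{2}, C = -\frac{5}{12}.


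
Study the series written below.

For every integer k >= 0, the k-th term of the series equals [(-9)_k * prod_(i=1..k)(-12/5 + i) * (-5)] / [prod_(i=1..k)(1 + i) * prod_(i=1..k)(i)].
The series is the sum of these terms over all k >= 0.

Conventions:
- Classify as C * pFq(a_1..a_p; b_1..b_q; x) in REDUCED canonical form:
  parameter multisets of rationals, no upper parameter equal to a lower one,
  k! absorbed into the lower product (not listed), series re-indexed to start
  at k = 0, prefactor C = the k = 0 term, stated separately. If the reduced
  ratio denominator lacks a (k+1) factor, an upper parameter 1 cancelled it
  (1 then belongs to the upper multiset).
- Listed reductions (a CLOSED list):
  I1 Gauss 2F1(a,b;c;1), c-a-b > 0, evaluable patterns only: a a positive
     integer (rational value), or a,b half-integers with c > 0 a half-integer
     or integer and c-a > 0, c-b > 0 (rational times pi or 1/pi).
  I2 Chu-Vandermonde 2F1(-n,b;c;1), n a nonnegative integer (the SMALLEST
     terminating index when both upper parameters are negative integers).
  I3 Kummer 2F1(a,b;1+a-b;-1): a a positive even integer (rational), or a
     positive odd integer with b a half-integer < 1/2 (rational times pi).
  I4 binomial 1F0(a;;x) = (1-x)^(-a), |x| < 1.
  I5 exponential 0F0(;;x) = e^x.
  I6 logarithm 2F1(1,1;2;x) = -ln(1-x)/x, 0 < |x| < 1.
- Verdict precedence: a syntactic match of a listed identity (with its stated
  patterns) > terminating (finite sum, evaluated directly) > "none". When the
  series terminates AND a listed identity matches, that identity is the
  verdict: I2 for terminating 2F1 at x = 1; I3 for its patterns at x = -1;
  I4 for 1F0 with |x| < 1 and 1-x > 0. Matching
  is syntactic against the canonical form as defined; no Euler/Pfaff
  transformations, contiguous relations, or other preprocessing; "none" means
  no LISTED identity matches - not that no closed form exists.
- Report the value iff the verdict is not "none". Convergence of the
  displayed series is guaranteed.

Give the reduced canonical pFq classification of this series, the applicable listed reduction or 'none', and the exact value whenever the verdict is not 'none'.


The series (x = 1) is 2F1: upper {-9, -7/5}, lower {2}, prefactor -5. Verdict (x = 1): the Chu-Vandermonde identity I2 applies (terminating 2F1 at x = 1 with n = 9, b = -7/5, c = 2). Its exact value is -481936026/9765625.

Structural cue: with t_0 = -5, the lower running product (C = -5, x = 1) is a rising factorial.
Term ratio: r(k) = 1 * (k-9) (k-7/5) / [(k+2) (k+1)] - rational in k, leading ratio 1; with t_0 = -5, classification follows.


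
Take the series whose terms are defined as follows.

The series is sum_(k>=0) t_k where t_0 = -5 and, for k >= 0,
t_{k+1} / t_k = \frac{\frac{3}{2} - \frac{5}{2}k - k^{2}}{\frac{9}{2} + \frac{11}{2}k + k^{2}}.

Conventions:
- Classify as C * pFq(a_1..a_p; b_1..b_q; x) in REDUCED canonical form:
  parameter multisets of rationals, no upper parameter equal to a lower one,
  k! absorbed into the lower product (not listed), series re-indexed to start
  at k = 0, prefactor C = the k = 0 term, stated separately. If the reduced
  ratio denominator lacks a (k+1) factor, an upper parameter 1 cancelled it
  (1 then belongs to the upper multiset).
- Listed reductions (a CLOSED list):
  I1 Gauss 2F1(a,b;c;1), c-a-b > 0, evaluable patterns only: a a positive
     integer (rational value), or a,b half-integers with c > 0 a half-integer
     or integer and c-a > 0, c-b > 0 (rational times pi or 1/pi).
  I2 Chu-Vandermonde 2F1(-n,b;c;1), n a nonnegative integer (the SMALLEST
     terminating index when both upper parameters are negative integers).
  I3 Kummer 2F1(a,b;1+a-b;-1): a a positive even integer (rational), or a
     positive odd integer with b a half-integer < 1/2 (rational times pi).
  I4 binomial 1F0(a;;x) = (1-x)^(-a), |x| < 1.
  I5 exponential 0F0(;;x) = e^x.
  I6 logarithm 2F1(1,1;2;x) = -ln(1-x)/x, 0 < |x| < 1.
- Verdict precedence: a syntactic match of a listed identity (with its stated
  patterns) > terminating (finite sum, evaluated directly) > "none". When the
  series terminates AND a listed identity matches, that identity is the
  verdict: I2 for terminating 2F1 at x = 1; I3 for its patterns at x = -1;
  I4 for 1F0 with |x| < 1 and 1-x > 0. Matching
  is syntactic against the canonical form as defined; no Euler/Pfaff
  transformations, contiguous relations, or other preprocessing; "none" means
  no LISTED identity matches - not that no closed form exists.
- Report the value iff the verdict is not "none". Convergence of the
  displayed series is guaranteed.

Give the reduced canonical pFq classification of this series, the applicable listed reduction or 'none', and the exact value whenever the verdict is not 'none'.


Prefactor -5, argument -1: 2F1 with upper {-\frac{1}{2}, 3} over lower {\frac{9}{2}}. Verdict: the Kummer evaluation I3 matches (x = -1; c = \frac{9}{2} equals 1+a-b for upper {-\frac{1}{2}, 3}: listed pattern). Value: \left(-\frac{525}{256}\right) \cdot \pi.

Structural cue: t_0 = -5 here, and the expanded ratio factors over Q; prefactor -5, roots give parameters.
Term ratio: r(k) = -1 * (k-\frac{1}{2}) (k+3) / [(k+\frac{9}{2}) (k+1)] ; factor over Q: parameters, x = -1, and C = -5.


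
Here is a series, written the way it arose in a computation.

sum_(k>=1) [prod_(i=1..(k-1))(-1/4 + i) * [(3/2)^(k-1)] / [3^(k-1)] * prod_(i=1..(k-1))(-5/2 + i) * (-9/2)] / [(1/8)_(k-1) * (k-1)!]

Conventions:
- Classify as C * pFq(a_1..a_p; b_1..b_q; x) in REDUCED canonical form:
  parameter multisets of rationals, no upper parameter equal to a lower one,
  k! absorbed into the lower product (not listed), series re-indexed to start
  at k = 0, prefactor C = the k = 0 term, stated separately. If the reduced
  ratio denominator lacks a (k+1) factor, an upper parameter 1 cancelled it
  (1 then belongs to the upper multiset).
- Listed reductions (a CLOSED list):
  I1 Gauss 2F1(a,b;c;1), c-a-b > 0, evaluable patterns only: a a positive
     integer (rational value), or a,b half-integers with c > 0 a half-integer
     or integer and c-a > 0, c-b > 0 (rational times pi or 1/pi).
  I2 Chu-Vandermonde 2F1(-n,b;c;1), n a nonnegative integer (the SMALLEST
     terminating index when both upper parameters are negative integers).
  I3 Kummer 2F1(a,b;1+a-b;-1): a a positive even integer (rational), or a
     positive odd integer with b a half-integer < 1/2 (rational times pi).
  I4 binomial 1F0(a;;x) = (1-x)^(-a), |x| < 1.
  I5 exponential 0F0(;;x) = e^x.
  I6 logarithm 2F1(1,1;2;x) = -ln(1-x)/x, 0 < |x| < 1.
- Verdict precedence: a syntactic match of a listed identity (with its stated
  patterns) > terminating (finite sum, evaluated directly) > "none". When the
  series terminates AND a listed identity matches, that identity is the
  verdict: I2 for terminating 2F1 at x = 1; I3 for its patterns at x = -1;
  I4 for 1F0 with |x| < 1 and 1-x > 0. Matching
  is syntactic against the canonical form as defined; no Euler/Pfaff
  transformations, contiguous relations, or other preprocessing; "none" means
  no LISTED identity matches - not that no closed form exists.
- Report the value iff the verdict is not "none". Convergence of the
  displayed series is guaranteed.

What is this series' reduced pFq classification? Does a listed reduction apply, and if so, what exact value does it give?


With C = -9/2: the canonical form is 2F1(-3/2, 3/4; 1/8; 1/2). Verdict: none. A 2F1 with upper {-3/2, 3/4} fits none of I1-I6 at x = 1/2; the sum runs forever.

Key step: t_0 = -9/2 here, and the running product (prefactor -9/2) telescopes to a rising factorial.
Consecutive-term ratio: r(k) = (1/2) * (k-3/2) (k+3/4) / [(k+1/8) (k+1)] - rational in k, leading ratio (1/2); with t_0 = -9/2, classification follows.


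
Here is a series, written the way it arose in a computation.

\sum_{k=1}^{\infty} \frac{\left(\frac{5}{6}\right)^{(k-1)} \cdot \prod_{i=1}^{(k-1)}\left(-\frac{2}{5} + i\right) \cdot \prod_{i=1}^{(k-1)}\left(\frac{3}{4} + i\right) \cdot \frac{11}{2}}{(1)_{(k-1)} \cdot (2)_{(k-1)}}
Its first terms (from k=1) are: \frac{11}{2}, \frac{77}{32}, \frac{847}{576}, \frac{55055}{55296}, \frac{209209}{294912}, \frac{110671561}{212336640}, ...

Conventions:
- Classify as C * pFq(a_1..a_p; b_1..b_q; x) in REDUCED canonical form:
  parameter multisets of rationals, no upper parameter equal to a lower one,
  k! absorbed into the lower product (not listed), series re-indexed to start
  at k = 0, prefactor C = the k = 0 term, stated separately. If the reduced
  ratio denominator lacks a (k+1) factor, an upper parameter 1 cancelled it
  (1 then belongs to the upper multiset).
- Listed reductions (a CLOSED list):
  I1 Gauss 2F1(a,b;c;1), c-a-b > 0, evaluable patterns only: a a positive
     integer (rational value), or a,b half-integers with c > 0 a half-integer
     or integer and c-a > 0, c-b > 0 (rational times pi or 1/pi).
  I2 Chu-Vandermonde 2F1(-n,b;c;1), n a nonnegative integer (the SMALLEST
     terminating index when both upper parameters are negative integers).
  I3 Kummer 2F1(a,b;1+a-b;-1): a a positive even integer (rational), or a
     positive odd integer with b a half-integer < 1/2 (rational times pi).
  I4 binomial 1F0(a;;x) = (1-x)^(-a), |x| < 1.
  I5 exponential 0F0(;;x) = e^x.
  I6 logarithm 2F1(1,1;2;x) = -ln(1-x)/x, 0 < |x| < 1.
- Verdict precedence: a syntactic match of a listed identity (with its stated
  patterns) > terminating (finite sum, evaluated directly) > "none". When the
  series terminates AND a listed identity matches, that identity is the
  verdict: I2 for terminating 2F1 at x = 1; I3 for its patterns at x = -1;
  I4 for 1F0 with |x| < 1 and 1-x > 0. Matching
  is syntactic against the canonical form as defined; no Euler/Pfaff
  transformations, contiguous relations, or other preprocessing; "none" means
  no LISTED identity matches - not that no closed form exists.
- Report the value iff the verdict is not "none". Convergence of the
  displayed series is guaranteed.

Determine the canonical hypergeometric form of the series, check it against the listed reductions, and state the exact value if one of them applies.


x = \frac{5}{6} here; the reduced form reads 2F1, upper {\frac{3}{5}, \frac{7}{4}}, lower {2}, C = \frac{11}{2}. Verdict: none - at argument \frac{5}{6} the multisets {\frac{3}{5}, \frac{7}{4}} ; {2} match no listed identity.

First insight: t_0 = \frac{11}{2} here, and the running product (C = 11/2, x = 5/6) telescopes to a rising factorial.
Adjacent-term ratio: r(k) = \frac{5}{6} * (k+\frac{3}{5}) (k+\frac{7}{4}) / [(k+2) (k+1)] - rational in k, leading ratio \frac{5}{6}; with t_0 = \frac{11}{2}, classification follows.


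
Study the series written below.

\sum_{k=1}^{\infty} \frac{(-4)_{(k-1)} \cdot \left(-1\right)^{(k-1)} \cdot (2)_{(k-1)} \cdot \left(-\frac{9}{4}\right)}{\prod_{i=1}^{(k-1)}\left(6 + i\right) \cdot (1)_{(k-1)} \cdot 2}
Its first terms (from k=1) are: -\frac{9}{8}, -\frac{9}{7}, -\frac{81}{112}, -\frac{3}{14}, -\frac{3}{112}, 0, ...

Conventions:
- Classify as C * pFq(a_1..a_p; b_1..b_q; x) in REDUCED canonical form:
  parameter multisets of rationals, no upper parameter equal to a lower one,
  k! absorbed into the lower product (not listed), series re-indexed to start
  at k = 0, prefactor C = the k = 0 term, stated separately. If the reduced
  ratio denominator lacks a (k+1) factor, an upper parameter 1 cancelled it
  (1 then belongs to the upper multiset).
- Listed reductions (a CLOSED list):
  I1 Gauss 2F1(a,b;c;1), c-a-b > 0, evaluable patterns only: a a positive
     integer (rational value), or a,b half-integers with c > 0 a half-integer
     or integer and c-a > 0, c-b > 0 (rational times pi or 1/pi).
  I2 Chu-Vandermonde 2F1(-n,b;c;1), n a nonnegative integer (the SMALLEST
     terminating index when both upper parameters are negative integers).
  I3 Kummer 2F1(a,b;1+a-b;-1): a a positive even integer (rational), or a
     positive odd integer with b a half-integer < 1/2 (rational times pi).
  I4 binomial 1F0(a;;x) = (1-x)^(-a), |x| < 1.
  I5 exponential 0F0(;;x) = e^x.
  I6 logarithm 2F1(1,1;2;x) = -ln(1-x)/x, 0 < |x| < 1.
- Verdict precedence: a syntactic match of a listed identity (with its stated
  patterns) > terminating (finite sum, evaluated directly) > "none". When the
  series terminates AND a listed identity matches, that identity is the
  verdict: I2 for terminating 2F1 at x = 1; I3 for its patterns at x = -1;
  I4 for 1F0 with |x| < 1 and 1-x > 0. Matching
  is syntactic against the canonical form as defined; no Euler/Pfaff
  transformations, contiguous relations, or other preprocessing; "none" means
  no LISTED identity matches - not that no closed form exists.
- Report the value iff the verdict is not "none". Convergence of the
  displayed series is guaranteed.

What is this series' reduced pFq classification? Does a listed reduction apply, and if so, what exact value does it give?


Structural cue: with t_0 = -\frac{9}{8}, (1)_k (C = -9/8, x = -1) is k! itself.
Ratio: r(k) = -1 * (k-4) (k+2) / [(k+7) (k+1)] - rational; roots negated = parameters, x = -1, C = -\frac{9}{8}.

With C = -\frac{9}{8}: the canonical form is 2F1(-4, 2; 7; -1). Verdict: Kummer's theorem (I3) fires (x = -1; c = 7 equals 1+a-b for upper {-4, 2}: listed pattern). Sum: -\frac{27}{8}.


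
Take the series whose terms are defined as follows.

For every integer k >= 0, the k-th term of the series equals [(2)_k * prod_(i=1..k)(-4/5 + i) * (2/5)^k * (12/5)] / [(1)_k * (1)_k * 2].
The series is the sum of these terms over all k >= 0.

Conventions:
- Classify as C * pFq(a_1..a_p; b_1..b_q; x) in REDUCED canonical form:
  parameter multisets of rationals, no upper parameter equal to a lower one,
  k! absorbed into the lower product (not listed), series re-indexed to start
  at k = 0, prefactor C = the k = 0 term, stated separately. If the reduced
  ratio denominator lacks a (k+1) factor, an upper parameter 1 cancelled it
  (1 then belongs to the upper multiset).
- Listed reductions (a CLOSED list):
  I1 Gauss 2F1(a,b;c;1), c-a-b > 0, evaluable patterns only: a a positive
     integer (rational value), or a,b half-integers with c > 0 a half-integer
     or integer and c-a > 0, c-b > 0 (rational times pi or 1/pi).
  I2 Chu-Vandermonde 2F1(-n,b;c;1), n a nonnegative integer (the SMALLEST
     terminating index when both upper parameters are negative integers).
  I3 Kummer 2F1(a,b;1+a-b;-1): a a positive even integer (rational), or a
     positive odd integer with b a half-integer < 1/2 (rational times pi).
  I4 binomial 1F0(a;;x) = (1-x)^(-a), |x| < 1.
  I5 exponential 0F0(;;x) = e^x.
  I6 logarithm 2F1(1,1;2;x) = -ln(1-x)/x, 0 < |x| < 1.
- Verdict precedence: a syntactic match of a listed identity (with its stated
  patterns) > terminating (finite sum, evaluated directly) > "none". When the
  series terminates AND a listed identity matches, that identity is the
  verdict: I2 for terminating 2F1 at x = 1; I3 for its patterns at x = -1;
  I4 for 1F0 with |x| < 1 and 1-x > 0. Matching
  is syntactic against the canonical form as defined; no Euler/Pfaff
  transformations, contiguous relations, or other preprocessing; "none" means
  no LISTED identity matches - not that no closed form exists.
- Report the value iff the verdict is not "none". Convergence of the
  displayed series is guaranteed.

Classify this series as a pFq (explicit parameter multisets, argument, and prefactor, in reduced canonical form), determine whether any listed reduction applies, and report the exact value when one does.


At argument 2/5: a 2F1 with upper {1/5, 2}, lower {1}, scaled by C = 6/5. Verdict: none here - no I1-I6 shape fits x = 2/5 with lower {1}.

Structural cue: with t_0 = 6/5, the constant factors (C = 6/5) combine into one prefactor.
Consecutive-term ratio: r(k) = (2/5) * (k+1/5) (k+2) / [(k+1) (k+1)] - rational; roots negated = parameters, x = (2/5), C = 6/5.


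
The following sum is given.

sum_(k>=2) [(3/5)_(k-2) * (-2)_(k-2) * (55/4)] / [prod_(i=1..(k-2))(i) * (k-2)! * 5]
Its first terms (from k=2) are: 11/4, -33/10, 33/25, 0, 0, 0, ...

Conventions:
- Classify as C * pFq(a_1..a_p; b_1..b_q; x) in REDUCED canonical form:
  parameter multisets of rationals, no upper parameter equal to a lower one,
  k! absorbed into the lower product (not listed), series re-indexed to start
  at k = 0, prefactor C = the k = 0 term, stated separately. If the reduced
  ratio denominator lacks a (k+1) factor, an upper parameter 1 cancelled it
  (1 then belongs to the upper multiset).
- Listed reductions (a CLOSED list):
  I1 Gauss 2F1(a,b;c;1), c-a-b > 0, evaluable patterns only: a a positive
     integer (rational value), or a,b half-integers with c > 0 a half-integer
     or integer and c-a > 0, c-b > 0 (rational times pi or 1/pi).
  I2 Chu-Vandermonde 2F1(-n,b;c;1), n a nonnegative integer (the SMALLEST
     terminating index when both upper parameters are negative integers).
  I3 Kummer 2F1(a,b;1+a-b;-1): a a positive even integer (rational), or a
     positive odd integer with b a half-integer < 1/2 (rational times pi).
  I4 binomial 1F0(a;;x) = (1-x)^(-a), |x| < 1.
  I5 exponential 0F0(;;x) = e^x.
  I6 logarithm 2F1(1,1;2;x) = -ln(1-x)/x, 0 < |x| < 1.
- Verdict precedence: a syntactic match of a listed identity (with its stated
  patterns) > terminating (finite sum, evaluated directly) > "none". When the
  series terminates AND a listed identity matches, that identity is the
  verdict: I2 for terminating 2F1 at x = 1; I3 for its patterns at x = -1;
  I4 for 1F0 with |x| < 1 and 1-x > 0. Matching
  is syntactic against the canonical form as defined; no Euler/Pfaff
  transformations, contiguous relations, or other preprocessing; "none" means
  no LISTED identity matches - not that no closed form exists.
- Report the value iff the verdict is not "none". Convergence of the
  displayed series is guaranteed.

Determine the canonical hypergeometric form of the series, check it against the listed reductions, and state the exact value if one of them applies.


Key observation: with t_0 = 11/4, the product of the first k integers (C = 11/4, x = 1) is k!.
Term ratio: r(k) = 1 * (k-2) (k+3/5) / [(k+1) (k+1)] - rational in k, leading ratio 1; with t_0 = 11/4, classification follows.

Canonical form: C = 11/4 times 2F1 with upper {-2, 3/5}, lower {1}, x = 1. Verdict (x = 1): the Chu-Vandermonde identity I2 applies (terminating 2F1 at x = 1 with n = 2, b = 3/5, c = 1). Exact value: 77/100.


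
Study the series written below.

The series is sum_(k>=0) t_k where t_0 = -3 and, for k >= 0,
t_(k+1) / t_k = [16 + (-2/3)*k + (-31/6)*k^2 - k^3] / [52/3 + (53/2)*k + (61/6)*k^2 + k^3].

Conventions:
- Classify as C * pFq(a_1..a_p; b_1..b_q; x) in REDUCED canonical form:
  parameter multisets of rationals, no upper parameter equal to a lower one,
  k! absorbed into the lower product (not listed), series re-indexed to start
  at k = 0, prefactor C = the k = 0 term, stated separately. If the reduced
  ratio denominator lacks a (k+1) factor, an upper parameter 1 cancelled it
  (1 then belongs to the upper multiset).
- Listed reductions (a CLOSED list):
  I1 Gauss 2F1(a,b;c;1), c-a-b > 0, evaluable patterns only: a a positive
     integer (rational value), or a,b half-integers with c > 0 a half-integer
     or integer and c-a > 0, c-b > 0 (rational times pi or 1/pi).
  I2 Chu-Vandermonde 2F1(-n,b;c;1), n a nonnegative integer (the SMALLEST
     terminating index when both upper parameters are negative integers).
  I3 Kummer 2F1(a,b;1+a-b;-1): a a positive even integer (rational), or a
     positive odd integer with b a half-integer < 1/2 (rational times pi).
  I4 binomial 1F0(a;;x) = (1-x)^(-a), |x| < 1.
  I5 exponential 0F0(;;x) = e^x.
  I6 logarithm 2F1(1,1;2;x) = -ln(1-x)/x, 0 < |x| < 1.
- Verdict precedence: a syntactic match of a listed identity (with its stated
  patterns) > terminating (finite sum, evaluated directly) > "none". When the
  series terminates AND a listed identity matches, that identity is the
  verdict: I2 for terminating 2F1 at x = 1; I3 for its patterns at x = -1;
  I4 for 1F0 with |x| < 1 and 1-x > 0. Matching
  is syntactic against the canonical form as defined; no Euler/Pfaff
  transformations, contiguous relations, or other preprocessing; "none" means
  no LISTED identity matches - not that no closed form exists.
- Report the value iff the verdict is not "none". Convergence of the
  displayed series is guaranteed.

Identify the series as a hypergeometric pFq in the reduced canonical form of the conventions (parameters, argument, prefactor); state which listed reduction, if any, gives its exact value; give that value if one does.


Structural cue: t_0 being -3, the parameter 8/3 appears in both the upper and lower lists and cancels.
Consecutive-term ratio: r(k) = (-1) * (k-3/2) (k+4) / [(k+13/2) (k+1)] - poly over poly, x = (-1) from leading terms; C = -3 at k = 0.

The series (x = -1) is 2F1: upper {-3/2, 4}, lower {13/2}, prefactor -3. Verdict (x = -1): Kummer's theorem (I3) applies (x = -1; c = 13/2 equals 1+a-b for upper {-3/2, 4}: listed pattern). Exact value: -99/16.


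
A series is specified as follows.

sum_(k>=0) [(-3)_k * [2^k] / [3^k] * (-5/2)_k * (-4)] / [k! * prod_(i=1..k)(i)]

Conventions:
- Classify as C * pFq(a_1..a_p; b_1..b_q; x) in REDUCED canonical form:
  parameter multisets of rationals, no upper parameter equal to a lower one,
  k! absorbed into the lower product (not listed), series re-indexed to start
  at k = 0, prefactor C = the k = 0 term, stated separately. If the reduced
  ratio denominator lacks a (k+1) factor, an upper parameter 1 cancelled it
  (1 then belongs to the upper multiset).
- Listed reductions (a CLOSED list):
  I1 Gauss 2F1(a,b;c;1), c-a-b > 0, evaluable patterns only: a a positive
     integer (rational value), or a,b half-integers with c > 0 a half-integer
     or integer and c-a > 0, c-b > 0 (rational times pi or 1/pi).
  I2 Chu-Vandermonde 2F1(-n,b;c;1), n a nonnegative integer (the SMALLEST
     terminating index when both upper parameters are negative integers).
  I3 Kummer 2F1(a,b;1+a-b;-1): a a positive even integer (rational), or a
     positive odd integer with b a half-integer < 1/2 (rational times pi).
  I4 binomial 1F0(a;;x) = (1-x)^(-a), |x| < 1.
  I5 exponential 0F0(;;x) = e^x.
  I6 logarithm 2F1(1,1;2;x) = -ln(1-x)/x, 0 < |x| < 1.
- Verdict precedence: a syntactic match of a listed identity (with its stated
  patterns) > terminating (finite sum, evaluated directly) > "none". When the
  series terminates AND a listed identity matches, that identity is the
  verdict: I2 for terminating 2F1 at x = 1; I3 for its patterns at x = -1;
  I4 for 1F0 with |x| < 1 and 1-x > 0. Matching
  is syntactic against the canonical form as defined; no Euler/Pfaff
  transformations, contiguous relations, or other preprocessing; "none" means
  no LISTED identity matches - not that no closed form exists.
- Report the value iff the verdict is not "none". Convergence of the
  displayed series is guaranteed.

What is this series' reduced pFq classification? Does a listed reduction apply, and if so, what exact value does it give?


First insight: t_0 = -4 here, and the two geometric factors (C = -4) combine into one argument.
Adjacent-term ratio: r(k) = (2/3) * (k-3) (k-5/2) / [(k+1) (k+1)] - poly over poly, x = (2/3) from leading terms; C = -4 at k = 0.

x = 2/3 here; the reduced form reads 2F1, upper {-3, -5/2}, lower {1}, C = -4. Verdict: terminating - upper -3 stops the sum at k = 3; the 4 terms are added exactly. Sum: -928/27.


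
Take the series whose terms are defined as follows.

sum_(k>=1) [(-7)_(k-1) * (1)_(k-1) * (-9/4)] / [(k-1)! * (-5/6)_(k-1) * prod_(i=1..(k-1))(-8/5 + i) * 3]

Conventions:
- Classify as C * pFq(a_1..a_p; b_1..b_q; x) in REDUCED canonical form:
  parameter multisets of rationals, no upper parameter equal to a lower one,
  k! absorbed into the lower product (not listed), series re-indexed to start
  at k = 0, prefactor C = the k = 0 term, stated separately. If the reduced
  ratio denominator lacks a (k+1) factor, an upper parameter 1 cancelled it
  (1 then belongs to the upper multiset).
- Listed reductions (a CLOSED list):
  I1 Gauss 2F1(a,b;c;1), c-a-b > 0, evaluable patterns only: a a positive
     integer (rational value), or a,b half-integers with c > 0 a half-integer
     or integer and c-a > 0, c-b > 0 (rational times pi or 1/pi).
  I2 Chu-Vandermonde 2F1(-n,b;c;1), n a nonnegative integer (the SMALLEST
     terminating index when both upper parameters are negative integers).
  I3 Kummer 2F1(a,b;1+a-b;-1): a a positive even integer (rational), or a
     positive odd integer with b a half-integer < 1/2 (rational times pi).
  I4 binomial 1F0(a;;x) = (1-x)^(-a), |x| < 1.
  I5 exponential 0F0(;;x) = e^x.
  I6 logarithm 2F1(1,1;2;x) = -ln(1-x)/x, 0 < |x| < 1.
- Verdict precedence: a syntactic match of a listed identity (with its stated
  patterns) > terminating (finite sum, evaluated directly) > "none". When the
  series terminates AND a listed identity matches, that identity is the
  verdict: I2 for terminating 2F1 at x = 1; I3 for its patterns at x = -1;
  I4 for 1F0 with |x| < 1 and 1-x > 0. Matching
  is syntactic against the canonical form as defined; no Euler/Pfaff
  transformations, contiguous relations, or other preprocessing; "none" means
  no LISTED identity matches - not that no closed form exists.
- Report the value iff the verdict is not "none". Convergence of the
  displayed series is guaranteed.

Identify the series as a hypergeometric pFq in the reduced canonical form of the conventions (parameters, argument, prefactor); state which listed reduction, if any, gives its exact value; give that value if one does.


Structural cue: t_0 = -3/4 here, and the lower running product (C = -3/4) is a rising factorial.
Term ratio: r(k) = 1 * (k-7) (k+1) / [(k-5/6) (k-3/5) (k+1)] - poly over poly, x = 1 from leading terms; C = -3/4 at k = 0.

Reduced: x = 1, 2F2, upper = {-7, 1}, lower = {-5/6, -3/5}, C = -3/4. Verdict: terminating (-7 upstairs). 8 nonzero terms in all; added directly. Exact value: 11512877367/40092052.


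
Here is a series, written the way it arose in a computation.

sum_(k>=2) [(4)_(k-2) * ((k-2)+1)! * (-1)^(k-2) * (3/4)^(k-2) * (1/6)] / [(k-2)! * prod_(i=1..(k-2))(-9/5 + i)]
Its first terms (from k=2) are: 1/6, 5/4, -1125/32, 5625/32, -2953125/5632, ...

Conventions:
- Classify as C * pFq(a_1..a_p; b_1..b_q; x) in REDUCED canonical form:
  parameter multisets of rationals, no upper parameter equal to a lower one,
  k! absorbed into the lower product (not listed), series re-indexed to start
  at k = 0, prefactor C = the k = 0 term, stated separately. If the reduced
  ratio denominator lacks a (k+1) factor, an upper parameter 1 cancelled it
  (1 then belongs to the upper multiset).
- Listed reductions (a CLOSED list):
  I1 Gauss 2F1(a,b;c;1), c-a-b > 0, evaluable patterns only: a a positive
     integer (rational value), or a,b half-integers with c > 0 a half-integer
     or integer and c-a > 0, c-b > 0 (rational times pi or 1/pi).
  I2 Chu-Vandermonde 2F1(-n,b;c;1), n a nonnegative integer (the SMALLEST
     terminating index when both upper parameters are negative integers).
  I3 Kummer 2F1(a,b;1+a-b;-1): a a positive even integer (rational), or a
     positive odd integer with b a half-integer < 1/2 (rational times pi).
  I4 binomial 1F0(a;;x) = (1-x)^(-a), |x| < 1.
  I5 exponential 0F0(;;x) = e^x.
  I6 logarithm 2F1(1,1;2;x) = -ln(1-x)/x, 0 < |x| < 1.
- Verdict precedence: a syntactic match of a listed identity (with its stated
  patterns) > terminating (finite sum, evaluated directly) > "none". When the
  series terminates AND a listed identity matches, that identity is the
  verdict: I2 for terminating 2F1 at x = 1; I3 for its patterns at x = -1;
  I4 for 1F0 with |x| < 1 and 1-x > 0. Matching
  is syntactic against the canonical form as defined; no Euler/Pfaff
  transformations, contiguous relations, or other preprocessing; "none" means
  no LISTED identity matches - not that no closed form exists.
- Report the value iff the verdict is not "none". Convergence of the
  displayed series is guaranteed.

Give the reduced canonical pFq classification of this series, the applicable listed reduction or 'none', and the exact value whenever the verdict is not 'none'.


Reduced: x = -3/4, 2F1, upper = {2, 4}, lower = {-4/5}, C = 1/6. Verdict: none. Every listed pattern misses the 2F1 form at -3/4, upper {2, 4}.

Key step: with t_0 = 1/6, the lower running product (C = 1/6, x = -3/4) is a rising factorial.
Consecutive-term ratio: r(k) = (-3/4) * (k+2) (k+4) / [(k-4/5) (k+1)] - poly over poly, x = (-3/4) from leading terms; C = 1/6 at k = 0.


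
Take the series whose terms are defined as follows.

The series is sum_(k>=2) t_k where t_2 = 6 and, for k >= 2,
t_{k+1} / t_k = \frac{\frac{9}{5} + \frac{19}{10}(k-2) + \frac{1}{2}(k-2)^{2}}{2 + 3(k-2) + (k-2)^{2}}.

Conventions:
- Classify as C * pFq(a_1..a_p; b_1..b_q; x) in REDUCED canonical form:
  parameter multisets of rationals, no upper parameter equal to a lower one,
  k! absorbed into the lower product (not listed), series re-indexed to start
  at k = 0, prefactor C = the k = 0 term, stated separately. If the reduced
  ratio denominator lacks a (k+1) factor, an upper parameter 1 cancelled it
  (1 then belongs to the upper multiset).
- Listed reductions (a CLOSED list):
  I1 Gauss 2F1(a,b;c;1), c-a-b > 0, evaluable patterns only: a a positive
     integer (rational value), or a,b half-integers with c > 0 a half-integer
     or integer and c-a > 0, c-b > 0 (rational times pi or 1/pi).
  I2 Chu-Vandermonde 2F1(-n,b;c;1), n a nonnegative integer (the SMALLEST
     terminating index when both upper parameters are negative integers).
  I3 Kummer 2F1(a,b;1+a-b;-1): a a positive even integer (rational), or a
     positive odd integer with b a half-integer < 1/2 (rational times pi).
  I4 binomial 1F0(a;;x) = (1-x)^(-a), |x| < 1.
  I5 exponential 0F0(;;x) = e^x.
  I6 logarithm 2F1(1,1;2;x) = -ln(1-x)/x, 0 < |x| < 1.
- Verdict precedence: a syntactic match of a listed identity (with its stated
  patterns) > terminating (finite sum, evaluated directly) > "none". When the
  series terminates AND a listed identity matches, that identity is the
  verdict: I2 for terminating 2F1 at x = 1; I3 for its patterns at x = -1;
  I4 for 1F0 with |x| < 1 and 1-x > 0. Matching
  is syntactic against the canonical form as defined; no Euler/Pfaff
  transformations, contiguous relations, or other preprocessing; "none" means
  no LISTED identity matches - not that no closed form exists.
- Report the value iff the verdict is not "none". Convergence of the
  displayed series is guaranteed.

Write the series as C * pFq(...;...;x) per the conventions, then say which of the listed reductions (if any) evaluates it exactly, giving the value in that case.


The series (x = \frac{1}{2}) is 1F0: upper {\frac{9}{5}}, lower {-}, prefactor 6. Verdict at x = \frac{1}{2}: binomial (I4) matches (the 1F0 binomial series: exponent -9/5, x = \frac{1}{2}). Hence: 6 \cdot \left(\frac{1}{2}\right)^{-\frac{9}{5}}.

Key step: x = \frac{1}{2} and factor the ratio over Q (C = 6): negated roots = parameters.
Term ratio: r(k) = \frac{1}{2} * (k+\frac{9}{5}) / [(k+1)] ; factor over Q: parameters, x = \frac{1}{2}, and C = 6.
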